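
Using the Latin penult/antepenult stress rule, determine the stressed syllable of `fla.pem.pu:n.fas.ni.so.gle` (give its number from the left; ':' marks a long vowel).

Classical Latin: stress the penult if heavy (long vowel or closed), else the antepenult.
Weights: 5 ni L, 6 so L, 7 gle L.
The penult (syllable 6, so) is light, so stress falls on the antepenult (syllable 5, ni).
Stress on syllable 5: fla.pem.pu:n.fas.ˈni.so.gle.

5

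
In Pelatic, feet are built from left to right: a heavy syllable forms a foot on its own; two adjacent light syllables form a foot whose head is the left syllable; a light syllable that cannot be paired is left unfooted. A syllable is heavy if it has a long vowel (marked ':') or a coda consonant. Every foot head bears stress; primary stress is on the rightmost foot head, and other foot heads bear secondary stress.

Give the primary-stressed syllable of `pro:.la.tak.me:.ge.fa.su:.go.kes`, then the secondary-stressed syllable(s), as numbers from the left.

Weights: 1 pro: H, 2 la L, 3 tak H, 4 me: H, 5 ge L, 6 fa L, 7 su: H, 8 go L, 9 kes H.
Parse left to right (heavy = foot alone; LL = one foot; stranded L unfooted): (ˈpro:) la (ˈtak) (ˈme:) (ˈge.fa) (ˈsu:) go (ˈkes).
Foot heads: 1, 3, 4, 5, 7, 9.
Primary stress on the rightmost head = syllable 9.
Secondary stress on 1, 3, 4, 5, 7: ˌpro:.la.ˌtak.ˌme:.ˌge.fa.ˌsu:.go.ˈkes.

primary 9, secondary 1, 3, 4, 5, 7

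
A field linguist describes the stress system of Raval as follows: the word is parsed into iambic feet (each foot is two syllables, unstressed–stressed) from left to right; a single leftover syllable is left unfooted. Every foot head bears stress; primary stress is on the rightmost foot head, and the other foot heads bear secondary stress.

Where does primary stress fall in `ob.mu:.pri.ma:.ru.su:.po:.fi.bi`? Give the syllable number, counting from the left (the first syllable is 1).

8

Parse left to right into iambic (σˈσ) feet: (ob.ˈmu:) (pri.ˈma:) (ru.ˈsu:) (po:.ˈfi) bi. Syllable 9 is left unfooted.
Foot heads (stressed positions): 2, 4, 6, 8.
End Rule Rightmost: primary stress on the rightmost head = syllable 8.
Primary stress: syllable 8 → ob.mu:.pri.ma:.ru.su:.po:.ˈfi.bi.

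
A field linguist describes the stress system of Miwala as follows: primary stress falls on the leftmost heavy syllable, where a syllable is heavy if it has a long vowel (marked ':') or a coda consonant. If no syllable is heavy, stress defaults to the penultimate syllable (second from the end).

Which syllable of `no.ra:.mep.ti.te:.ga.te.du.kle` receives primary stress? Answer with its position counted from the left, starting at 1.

Weights: 1 no L, 2 ra: H, 3 mep H, 4 ti L, 5 te: H, 6 ga L, 7 te L, 8 du L, 9 kle L.
Heavy syllables in the domain: 2, 3, 5. The leftmost is syllable 2 (ra:).
Primary stress: syllable 2 → no.ˈra:.mep.ti.te:.ga.te.du.kle.

2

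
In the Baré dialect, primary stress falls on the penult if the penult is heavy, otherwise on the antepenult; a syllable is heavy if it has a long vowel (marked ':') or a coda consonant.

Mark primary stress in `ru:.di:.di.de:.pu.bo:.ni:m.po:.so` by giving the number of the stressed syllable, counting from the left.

8

Weights: 7 ni:m H, 8 po: H, 9 so L.
The penult (syllable 8, po:) is heavy, so it takes stress.
Primary stress: syllable 8 → ru:.di:.di.de:.pu.bo:.ni:m.ˈpo:.so.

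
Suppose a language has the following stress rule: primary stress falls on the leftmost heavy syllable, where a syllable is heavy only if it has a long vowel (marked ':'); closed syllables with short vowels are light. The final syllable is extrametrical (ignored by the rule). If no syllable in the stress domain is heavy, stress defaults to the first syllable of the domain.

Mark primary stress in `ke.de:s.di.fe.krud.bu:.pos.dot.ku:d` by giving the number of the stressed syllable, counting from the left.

The final syllable (9, ku:d) is extrametrical; the stress domain is syllables 1–8.
Weights: 1 ke L, 2 de:s H, 3 di L, 4 fe L, 5 krud L, 6 bu: H, 7 pos L, 8 dot L.
Heavy syllables in the domain: 2, 6. The leftmost is syllable 2 (de:s).
Primary stress: syllable 2 → ke.ˈde:s.di.fe.krud.bu:.pos.dot.ku:d.

2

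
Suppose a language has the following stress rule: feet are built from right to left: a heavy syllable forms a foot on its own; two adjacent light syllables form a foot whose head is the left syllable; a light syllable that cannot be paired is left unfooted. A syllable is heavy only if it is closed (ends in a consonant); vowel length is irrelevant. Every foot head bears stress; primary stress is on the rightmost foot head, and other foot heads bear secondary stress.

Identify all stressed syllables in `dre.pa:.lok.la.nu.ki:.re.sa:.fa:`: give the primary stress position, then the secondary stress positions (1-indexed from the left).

Weights: 1 dre L, 2 pa: L, 3 lok H, 4 la L, 5 nu L, 6 ki: L, 7 re L, 8 sa: L, 9 fa: L.
Parse right to left (heavy = foot alone; LL = one foot; stranded L unfooted): (ˈdre.pa:) (ˈlok) (ˈla.nu) (ˈki:.re) (ˈsa:.fa:).
Foot heads: 1, 3, 4, 6, 8.
Primary stress on the rightmost head = syllable 8.
Secondary stress on 1, 3, 4, 6: ˌdre.pa:.ˌlok.ˌla.nu.ˌki:.re.ˈsa:.fa:.

primary 8, secondary 1, 3, 4, 6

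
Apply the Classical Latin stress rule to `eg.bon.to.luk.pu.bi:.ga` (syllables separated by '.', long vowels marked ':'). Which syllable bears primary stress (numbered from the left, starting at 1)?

6

Classical Latin: stress the penult if heavy (long vowel or closed), else the antepenult.
Weights: 5 pu L, 6 bi: H, 7 ga L.
The penult (syllable 6, bi:) is heavy, so it takes stress.
Stress on syllable 6: eg.bon.to.luk.pu.ˈbi:.ga.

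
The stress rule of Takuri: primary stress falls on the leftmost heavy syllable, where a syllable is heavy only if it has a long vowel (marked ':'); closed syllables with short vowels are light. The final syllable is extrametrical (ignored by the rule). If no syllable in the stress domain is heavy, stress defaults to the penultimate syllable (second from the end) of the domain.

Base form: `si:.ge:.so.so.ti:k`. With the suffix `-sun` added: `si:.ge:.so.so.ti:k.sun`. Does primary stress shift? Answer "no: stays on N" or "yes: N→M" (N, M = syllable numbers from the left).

Base `si:.ge:.so.so.ti:k` (5 syllables):
  The final syllable (5, ti:k) is extrametrical; the stress domain is syllables 1–4.
  Weights: 1 si: H, 2 ge: H, 3 so L, 4 so L.
  Heavy syllables in the domain: 1, 2. The leftmost is syllable 1 (si:).
  → primary stress on syllable 1.
Suffixed `si:.ge:.so.so.ti:k.sun` (6 syllables):
  The final syllable (6, sun) is extrametrical; the stress domain is syllables 1–5.
  Weights: 1 si: H, 2 ge: H, 3 so L, 4 so L, 5 ti:k H.
  Heavy syllables in the domain: 1, 2, 5. The leftmost is syllable 1 (si:).
  → primary stress on syllable 1.

no: stays on 1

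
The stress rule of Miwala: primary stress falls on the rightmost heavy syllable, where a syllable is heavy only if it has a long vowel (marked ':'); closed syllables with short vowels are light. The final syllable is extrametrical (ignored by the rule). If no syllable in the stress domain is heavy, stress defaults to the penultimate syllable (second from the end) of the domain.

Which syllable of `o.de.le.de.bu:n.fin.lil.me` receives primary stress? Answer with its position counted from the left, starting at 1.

5

The final syllable (8, me) is extrametrical; the stress domain is syllables 1–7.
Weights: 1 o L, 2 de L, 3 le L, 4 de L, 5 bu:n H, 6 fin L, 7 lil L.
Heavy syllables in the domain: 5. The rightmost is syllable 5 (bu:n).
Primary stress: syllable 5 → o.de.le.de.ˈbu:n.fin.lil.me.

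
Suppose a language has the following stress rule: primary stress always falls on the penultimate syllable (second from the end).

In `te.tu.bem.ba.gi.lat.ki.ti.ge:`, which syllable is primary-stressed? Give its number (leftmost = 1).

The word has 9 syllables; the penultimate syllable (second from the end) is syllable 8 (ti).
Primary stress: syllable 8 → te.tu.bem.ba.gi.lat.ki.ˈti.ge:.

8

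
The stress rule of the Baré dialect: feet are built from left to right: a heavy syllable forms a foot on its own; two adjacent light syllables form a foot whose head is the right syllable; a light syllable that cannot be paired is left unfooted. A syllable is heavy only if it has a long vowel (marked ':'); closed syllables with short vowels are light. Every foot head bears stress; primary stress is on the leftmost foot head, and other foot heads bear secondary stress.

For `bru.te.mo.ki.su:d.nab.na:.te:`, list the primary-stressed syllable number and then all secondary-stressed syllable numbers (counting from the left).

primary 2, secondary 4, 5, 7, 8

Weights: 1 bru L, 2 te L, 3 mo L, 4 ki L, 5 su:d H, 6 nab L, 7 na: H, 8 te: H.
Parse left to right (heavy = foot alone; LL = one foot; stranded L unfooted): (bru.ˈte) (mo.ˈki) (ˈsu:d) nab (ˈna:) (ˈte:).
Foot heads: 2, 4, 5, 7, 8.
Primary stress on the leftmost head = syllable 2.
Secondary stress on 4, 5, 7, 8: bru.ˈte.mo.ˌki.ˌsu:d.nab.ˌna:.ˌte:.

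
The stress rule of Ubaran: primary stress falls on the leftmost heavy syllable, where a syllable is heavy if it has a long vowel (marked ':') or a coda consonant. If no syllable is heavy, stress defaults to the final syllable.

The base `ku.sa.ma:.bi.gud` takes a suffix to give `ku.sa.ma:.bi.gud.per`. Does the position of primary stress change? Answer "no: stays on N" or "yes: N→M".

Base `ku.sa.ma:.bi.gud` (5 syllables):
  Weights: 1 ku L, 2 sa L, 3 ma: H, 4 bi L, 5 gud H.
  Heavy syllables in the domain: 3, 5. The leftmost is syllable 3 (ma:).
  → primary stress on syllable 3.
Suffixed `ku.sa.ma:.bi.gud.per` (6 syllables):
  Weights: 1 ku L, 2 sa L, 3 ma: H, 4 bi L, 5 gud H, 6 per H.
  Heavy syllables in the domain: 3, 5, 6. The leftmost is syllable 3 (ma:).
  → primary stress on syllable 3.

no: stays on 3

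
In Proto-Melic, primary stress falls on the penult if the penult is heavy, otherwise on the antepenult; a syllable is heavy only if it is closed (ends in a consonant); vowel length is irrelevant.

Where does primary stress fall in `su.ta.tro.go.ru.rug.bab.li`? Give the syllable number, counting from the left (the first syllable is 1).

Weights: 6 rug H, 7 bab H, 8 li L.
The penult (syllable 7, bab) is heavy, so it takes stress.
Primary stress: syllable 7 → su.ta.tro.go.ru.rug.ˈbab.li.

7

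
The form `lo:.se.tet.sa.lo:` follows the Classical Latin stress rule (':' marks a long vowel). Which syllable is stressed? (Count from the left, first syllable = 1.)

3

Classical Latin: stress the penult if heavy (long vowel or closed), else the antepenult.
Weights: 3 tet H, 4 sa L, 5 lo: H.
The penult (syllable 4, sa) is light, so stress falls on the antepenult (syllable 3, tet).
Stress on syllable 3: lo:.se.ˈtet.sa.lo:.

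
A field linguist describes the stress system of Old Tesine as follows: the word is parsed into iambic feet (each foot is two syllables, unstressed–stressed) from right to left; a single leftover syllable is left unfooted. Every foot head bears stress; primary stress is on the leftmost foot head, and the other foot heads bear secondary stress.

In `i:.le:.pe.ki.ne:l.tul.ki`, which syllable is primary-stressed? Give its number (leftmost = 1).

Parse right to left into iambic (σˈσ) feet: i: (le:.ˈpe) (ki.ˈne:l) (tul.ˈki). Syllable 1 is left unfooted.
Foot heads (stressed positions): 3, 5, 7.
End Rule Leftmost: primary stress on the leftmost head = syllable 3.
Primary stress: syllable 3 → i:.le:.ˈpe.ki.ne:l.tul.ki.

3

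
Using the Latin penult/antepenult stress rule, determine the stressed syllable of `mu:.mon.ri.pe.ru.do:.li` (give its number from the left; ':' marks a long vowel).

Classical Latin: stress the penult if heavy (long vowel or closed), else the antepenult.
Weights: 5 ru L, 6 do: H, 7 li L.
The penult (syllable 6, do:) is heavy, so it takes stress.
Stress on syllable 6: mu:.mon.ri.pe.ru.ˈdo:.li.

6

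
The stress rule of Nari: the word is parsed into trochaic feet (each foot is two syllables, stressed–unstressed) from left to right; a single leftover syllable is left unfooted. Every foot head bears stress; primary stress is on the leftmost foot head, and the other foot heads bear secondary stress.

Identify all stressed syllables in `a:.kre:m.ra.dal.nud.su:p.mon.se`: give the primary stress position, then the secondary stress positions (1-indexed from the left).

Parse left to right into trochaic (ˈσσ) feet: (ˈa:.kre:m) (ˈra.dal) (ˈnud.su:p) (ˈmon.se).
Foot heads (stressed positions): 1, 3, 5, 7.
End Rule Leftmost: primary stress on the leftmost head = syllable 1.
Secondary stress on 3, 5, 7: ˈa:.kre:m.ˌra.dal.ˌnud.su:p.ˌmon.se.

primary 1, secondary 3, 5, 7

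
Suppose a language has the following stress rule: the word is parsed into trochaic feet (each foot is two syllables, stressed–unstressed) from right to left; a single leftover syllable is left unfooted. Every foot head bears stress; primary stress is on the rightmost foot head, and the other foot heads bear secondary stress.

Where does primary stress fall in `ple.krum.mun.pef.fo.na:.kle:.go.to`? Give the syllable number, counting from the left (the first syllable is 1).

Parse right to left into trochaic (ˈσσ) feet: ple (ˈkrum.mun) (ˈpef.fo) (ˈna:.kle:) (ˈgo.to). Syllable 1 is left unfooted.
Foot heads (stressed positions): 2, 4, 6, 8.
End Rule Rightmost: primary stress on the rightmost head = syllable 8.
Primary stress: syllable 8 → ple.krum.mun.pef.fo.na:.kle:.ˈgo.to.

8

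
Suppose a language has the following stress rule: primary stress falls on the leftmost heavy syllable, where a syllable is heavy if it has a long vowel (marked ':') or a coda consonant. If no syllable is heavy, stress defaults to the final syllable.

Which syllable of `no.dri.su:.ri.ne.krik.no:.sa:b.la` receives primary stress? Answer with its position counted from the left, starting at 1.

3

Weights: 1 no L, 2 dri L, 3 su: H, 4 ri L, 5 ne L, 6 krik H, 7 no: H, 8 sa:b H, 9 la L.
Heavy syllables in the domain: 3, 6, 7, 8. The leftmost is syllable 3 (su:).
Primary stress: syllable 3 → no.dri.ˈsu:.ri.ne.krik.no:.sa:b.la.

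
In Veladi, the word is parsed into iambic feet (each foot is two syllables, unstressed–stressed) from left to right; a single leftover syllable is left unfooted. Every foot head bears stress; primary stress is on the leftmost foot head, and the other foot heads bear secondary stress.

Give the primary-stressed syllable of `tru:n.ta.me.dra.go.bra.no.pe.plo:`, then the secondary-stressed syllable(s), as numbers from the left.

Parse left to right into iambic (σˈσ) feet: (tru:n.ˈta) (me.ˈdra) (go.ˈbra) (no.ˈpe) plo:. Syllable 9 is left unfooted.
Foot heads (stressed positions): 2, 4, 6, 8.
End Rule Leftmost: primary stress on the leftmost head = syllable 2.
Secondary stress on 4, 6, 8: tru:n.ˈta.me.ˌdra.go.ˌbra.no.ˌpe.plo:.

primary 2, secondary 4, 6, 8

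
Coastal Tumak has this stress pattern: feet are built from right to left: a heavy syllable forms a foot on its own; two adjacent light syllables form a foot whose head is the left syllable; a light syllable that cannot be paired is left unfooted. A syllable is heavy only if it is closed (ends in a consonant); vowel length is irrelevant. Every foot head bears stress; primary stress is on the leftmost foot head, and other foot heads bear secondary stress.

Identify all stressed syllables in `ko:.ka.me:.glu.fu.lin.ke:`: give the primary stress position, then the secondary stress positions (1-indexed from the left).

primary 2, secondary 4, 6

Weights: 1 ko: L, 2 ka L, 3 me: L, 4 glu L, 5 fu L, 6 lin H, 7 ke: L.
Parse right to left (heavy = foot alone; LL = one foot; stranded L unfooted): ko: (ˈka.me:) (ˈglu.fu) (ˈlin) ke:.
Foot heads: 2, 4, 6.
Primary stress on the leftmost head = syllable 2.
Secondary stress on 4, 6: ko:.ˈka.me:.ˌglu.fu.ˌlin.ke:.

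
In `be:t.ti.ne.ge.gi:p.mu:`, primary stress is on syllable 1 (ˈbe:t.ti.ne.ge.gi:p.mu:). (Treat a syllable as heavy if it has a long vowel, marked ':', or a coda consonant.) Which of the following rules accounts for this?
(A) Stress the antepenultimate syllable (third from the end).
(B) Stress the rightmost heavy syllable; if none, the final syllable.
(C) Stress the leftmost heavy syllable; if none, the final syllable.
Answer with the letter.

C

Rule A → syllable 4 (observed: 1).
Rule B → syllable 6 (observed: 1).
Rule C → syllable 1 ✓.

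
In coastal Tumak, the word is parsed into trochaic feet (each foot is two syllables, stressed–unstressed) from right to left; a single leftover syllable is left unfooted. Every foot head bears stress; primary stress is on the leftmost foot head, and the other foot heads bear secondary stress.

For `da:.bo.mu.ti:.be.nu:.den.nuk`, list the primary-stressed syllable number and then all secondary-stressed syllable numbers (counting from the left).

primary 1, secondary 3, 5, 7

Parse right to left into trochaic (ˈσσ) feet: (ˈda:.bo) (ˈmu.ti:) (ˈbe.nu:) (ˈden.nuk).
Foot heads (stressed positions): 1, 3, 5, 7.
End Rule Leftmost: primary stress on the leftmost head = syllable 1.
Secondary stress on 3, 5, 7: ˈda:.bo.ˌmu.ti:.ˌbe.nu:.ˌden.nuk.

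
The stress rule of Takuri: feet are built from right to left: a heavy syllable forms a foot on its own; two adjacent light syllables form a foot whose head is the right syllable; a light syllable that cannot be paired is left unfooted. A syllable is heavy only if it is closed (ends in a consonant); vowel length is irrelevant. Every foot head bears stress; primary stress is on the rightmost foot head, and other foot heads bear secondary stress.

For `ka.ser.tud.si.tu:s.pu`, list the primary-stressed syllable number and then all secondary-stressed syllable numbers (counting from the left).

primary 5, secondary 2, 3

Weights: 1 ka L, 2 ser H, 3 tud H, 4 si L, 5 tu:s H, 6 pu L.
Parse right to left (heavy = foot alone; LL = one foot; stranded L unfooted): ka (ˈser) (ˈtud) si (ˈtu:s) pu.
Foot heads: 2, 3, 5.
Primary stress on the rightmost head = syllable 5.
Secondary stress on 2, 3: ka.ˌser.ˌtud.si.ˈtu:s.pu.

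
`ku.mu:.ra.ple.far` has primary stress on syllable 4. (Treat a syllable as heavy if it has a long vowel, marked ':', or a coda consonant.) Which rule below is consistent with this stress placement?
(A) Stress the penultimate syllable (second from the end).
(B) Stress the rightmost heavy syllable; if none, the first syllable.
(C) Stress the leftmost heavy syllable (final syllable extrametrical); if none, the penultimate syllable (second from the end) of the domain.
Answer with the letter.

Rule A → syllable 4 ✓.
Rule B → syllable 5 (observed: 4).
Rule C → syllable 2 (observed: 4).

A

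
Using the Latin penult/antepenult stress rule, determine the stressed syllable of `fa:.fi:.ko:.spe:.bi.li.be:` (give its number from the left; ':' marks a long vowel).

5

Classical Latin: stress the penult if heavy (long vowel or closed), else the antepenult.
Weights: 5 bi L, 6 li L, 7 be: H.
The penult (syllable 6, li) is light, so stress falls on the antepenult (syllable 5, bi).
Stress on syllable 5: fa:.fi:.ko:.spe:.ˈbi.li.be:.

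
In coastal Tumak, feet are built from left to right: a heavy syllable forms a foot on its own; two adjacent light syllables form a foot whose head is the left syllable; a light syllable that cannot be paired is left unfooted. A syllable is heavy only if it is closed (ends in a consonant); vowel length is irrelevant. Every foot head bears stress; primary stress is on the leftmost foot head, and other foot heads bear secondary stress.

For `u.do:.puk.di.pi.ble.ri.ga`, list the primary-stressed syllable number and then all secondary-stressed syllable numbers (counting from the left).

primary 1, secondary 3, 4, 6

Weights: 1 u L, 2 do: L, 3 puk H, 4 di L, 5 pi L, 6 ble L, 7 ri L, 8 ga L.
Parse left to right (heavy = foot alone; LL = one foot; stranded L unfooted): (ˈu.do:) (ˈpuk) (ˈdi.pi) (ˈble.ri) ga.
Foot heads: 1, 3, 4, 6.
Primary stress on the leftmost head = syllable 1.
Secondary stress on 3, 4, 6: ˈu.do:.ˌpuk.ˌdi.pi.ˌble.ri.ga.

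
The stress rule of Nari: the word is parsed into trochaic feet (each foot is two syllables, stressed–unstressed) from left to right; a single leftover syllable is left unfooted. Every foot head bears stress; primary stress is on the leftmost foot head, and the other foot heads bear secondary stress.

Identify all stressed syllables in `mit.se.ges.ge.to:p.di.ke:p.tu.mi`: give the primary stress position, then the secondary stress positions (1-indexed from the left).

primary 1, secondary 3, 5, 7

Parse left to right into trochaic (ˈσσ) feet: (ˈmit.se) (ˈges.ge) (ˈto:p.di) (ˈke:p.tu) mi. Syllable 9 is left unfooted.
Foot heads (stressed positions): 1, 3, 5, 7.
End Rule Leftmost: primary stress on the leftmost head = syllable 1.
Secondary stress on 3, 5, 7: ˈmit.se.ˌges.ge.ˌto:p.di.ˌke:p.tu.mi.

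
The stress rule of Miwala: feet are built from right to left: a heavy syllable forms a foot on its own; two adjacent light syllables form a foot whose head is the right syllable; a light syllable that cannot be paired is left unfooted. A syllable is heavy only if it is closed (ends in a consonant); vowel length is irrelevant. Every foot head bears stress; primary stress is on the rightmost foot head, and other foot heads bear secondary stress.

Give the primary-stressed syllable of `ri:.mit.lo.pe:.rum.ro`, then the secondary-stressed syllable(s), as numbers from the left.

primary 5, secondary 2, 4

Weights: 1 ri: L, 2 mit H, 3 lo L, 4 pe: L, 5 rum H, 6 ro L.
Parse right to left (heavy = foot alone; LL = one foot; stranded L unfooted): ri: (ˈmit) (lo.ˈpe:) (ˈrum) ro.
Foot heads: 2, 4, 5.
Primary stress on the rightmost head = syllable 5.
Secondary stress on 2, 4: ri:.ˌmit.lo.ˌpe:.ˈrum.ro.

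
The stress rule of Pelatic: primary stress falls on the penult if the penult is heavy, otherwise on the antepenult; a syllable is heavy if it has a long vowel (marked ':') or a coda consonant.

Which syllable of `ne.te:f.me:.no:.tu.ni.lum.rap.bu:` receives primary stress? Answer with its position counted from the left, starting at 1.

Weights: 7 lum H, 8 rap H, 9 bu: H.
The penult (syllable 8, rap) is heavy, so it takes stress.
Primary stress: syllable 8 → ne.te:f.me:.no:.tu.ni.lum.ˈrap.bu:.

8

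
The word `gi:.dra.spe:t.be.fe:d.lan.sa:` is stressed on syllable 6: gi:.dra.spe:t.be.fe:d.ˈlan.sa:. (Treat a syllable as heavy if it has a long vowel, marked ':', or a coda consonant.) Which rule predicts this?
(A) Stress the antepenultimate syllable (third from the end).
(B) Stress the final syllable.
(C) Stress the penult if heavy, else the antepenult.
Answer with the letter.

Rule A → syllable 5 (observed: 6).
Rule B → syllable 7 (observed: 6).
Rule C → syllable 6 ✓.

C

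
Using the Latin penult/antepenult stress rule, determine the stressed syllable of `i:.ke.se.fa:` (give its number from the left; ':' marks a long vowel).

Classical Latin: stress the penult if heavy (long vowel or closed), else the antepenult.
Weights: 2 ke L, 3 se L, 4 fa: H.
The penult (syllable 3, se) is light, so stress falls on the antepenult (syllable 2, ke).
Stress on syllable 2: i:.ˈke.se.fa:.

2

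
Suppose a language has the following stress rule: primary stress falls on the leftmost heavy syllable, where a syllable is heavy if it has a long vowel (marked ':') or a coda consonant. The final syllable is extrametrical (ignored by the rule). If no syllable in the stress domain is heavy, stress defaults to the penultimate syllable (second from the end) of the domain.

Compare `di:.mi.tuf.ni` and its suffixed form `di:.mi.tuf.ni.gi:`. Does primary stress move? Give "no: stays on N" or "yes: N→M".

Base `di:.mi.tuf.ni` (4 syllables):
  The final syllable (4, ni) is extrametrical; the stress domain is syllables 1–3.
  Weights: 1 di: H, 2 mi L, 3 tuf H.
  Heavy syllables in the domain: 1, 3. The leftmost is syllable 1 (di:).
  → primary stress on syllable 1.
Suffixed `di:.mi.tuf.ni.gi:` (5 syllables):
  The final syllable (5, gi:) is extrametrical; the stress domain is syllables 1–4.
  Weights: 1 di: H, 2 mi L, 3 tuf H, 4 ni L.
  Heavy syllables in the domain: 1, 3. The leftmost is syllable 1 (di:).
  → primary stress on syllable 1.

no: stays on 1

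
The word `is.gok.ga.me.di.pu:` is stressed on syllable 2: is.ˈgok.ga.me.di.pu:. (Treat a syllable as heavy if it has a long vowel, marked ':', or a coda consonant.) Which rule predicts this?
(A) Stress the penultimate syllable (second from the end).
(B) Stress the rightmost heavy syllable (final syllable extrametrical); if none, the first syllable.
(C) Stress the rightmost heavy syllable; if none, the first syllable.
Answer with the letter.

B

Rule A → syllable 5 (observed: 2).
Rule B → syllable 2 ✓.
Rule C → syllable 6 (observed: 2).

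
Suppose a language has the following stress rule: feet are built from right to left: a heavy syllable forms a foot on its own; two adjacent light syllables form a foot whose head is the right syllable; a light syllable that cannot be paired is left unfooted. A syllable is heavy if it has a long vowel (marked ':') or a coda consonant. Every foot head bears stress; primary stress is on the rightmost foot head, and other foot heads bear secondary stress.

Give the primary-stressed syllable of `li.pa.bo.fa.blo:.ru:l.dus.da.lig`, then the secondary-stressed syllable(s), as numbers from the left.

primary 9, secondary 2, 4, 5, 6, 7

Weights: 1 li L, 2 pa L, 3 bo L, 4 fa L, 5 blo: H, 6 ru:l H, 7 dus H, 8 da L, 9 lig H.
Parse right to left (heavy = foot alone; LL = one foot; stranded L unfooted): (li.ˈpa) (bo.ˈfa) (ˈblo:) (ˈru:l) (ˈdus) da (ˈlig).
Foot heads: 2, 4, 5, 6, 7, 9.
Primary stress on the rightmost head = syllable 9.
Secondary stress on 2, 4, 5, 6, 7: li.ˌpa.bo.ˌfa.ˌblo:.ˌru:l.ˌdus.da.ˈlig.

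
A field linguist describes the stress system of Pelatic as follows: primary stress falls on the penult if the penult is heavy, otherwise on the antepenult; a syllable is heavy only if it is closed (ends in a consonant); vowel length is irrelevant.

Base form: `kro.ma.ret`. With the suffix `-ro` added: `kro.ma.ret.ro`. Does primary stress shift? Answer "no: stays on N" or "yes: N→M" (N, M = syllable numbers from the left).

yes: 1→3

Base `kro.ma.ret` (3 syllables):
  Weights: 1 kro L, 2 ma L, 3 ret H.
  The penult (syllable 2, ma) is light, so stress falls on the antepenult (syllable 1, kro).
  → primary stress on syllable 1.
Suffixed `kro.ma.ret.ro` (4 syllables):
  Weights: 2 ma L, 3 ret H, 4 ro L.
  The penult (syllable 3, ret) is heavy, so it takes stress.
  → primary stress on syllable 3.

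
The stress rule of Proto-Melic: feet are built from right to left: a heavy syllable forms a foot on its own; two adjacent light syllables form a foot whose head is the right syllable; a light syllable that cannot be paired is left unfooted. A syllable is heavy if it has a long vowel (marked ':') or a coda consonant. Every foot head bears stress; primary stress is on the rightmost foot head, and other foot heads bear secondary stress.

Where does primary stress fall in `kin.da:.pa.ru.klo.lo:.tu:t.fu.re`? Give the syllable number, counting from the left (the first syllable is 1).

Weights: 1 kin H, 2 da: H, 3 pa L, 4 ru L, 5 klo L, 6 lo: H, 7 tu:t H, 8 fu L, 9 re L.
Parse right to left (heavy = foot alone; LL = one foot; stranded L unfooted): (ˈkin) (ˈda:) pa (ru.ˈklo) (ˈlo:) (ˈtu:t) (fu.ˈre).
Foot heads: 1, 2, 5, 6, 7, 9.
Primary stress on the rightmost head = syllable 9.
Primary stress: syllable 9 → kin.da:.pa.ru.klo.lo:.tu:t.fu.ˈre.

9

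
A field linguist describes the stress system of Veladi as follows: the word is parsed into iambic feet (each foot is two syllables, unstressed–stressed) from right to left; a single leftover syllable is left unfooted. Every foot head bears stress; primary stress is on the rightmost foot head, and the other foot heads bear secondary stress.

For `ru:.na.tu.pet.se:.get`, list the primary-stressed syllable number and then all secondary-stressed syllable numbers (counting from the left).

primary 6, secondary 2, 4

Parse right to left into iambic (σˈσ) feet: (ru:.ˈna) (tu.ˈpet) (se:.ˈget).
Foot heads (stressed positions): 2, 4, 6.
End Rule Rightmost: primary stress on the rightmost head = syllable 6.
Secondary stress on 2, 4: ru:.ˌna.tu.ˌpet.se:.ˈget.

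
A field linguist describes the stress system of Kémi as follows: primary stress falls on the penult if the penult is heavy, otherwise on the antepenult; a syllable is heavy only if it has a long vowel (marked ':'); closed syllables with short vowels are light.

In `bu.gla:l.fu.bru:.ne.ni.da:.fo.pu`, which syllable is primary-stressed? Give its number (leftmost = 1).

7

Weights: 7 da: H, 8 fo L, 9 pu L.
The penult (syllable 8, fo) is light, so stress falls on the antepenult (syllable 7, da:).
Primary stress: syllable 7 → bu.gla:l.fu.bru:.ne.ni.ˈda:.fo.pu.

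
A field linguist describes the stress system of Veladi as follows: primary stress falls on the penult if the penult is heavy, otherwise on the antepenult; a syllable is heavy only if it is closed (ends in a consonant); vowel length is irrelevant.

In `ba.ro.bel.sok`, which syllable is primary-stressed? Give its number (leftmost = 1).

3

Weights: 2 ro L, 3 bel H, 4 sok H.
The penult (syllable 3, bel) is heavy, so it takes stress.
Primary stress: syllable 3 → ba.ro.ˈbel.sok.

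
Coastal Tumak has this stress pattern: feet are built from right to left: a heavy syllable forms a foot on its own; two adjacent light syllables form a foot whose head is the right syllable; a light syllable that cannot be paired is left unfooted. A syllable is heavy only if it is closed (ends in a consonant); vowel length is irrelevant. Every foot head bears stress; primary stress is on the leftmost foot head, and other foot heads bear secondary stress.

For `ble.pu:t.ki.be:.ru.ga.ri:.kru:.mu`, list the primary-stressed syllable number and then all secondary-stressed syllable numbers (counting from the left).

Weights: 1 ble L, 2 pu:t H, 3 ki L, 4 be: L, 5 ru L, 6 ga L, 7 ri: L, 8 kru: L, 9 mu L.
Parse right to left (heavy = foot alone; LL = one foot; stranded L unfooted): ble (ˈpu:t) ki (be:.ˈru) (ga.ˈri:) (kru:.ˈmu).
Foot heads: 2, 5, 7, 9.
Primary stress on the leftmost head = syllable 2.
Secondary stress on 5, 7, 9: ble.ˈpu:t.ki.be:.ˌru.ga.ˌri:.kru:.ˌmu.

primary 2, secondary 5, 7, 9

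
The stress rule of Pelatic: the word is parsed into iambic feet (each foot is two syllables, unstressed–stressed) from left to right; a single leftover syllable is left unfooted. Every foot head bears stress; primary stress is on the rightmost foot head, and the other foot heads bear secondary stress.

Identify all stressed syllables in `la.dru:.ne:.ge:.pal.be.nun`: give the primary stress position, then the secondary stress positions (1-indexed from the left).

Parse left to right into iambic (σˈσ) feet: (la.ˈdru:) (ne:.ˈge:) (pal.ˈbe) nun. Syllable 7 is left unfooted.
Foot heads (stressed positions): 2, 4, 6.
End Rule Rightmost: primary stress on the rightmost head = syllable 6.
Secondary stress on 2, 4: la.ˌdru:.ne:.ˌge:.pal.ˈbe.nun.

primary 6, secondary 2, 4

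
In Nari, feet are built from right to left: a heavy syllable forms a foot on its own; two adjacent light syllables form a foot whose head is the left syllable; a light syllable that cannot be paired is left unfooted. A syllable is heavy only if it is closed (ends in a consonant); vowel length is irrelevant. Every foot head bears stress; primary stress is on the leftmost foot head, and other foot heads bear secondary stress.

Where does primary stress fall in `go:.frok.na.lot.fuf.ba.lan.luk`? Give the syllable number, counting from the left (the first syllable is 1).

Weights: 1 go: L, 2 frok H, 3 na L, 4 lot H, 5 fuf H, 6 ba L, 7 lan H, 8 luk H.
Parse right to left (heavy = foot alone; LL = one foot; stranded L unfooted): go: (ˈfrok) na (ˈlot) (ˈfuf) ba (ˈlan) (ˈluk).
Foot heads: 2, 4, 5, 7, 8.
Primary stress on the leftmost head = syllable 2.
Primary stress: syllable 2 → go:.ˈfrok.na.lot.fuf.ba.lan.luk.

2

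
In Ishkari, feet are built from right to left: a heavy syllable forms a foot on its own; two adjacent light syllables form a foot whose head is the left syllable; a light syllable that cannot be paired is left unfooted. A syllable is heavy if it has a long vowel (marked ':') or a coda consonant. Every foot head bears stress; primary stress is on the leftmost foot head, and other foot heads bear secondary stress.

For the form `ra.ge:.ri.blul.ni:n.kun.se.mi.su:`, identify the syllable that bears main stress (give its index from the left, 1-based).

2

Weights: 1 ra L, 2 ge: H, 3 ri L, 4 blul H, 5 ni:n H, 6 kun H, 7 se L, 8 mi L, 9 su: H.
Parse right to left (heavy = foot alone; LL = one foot; stranded L unfooted): ra (ˈge:) ri (ˈblul) (ˈni:n) (ˈkun) (ˈse.mi) (ˈsu:).
Foot heads: 2, 4, 5, 6, 7, 9.
Primary stress on the leftmost head = syllable 2.
Primary stress: syllable 2 → ra.ˈge:.ri.blul.ni:n.kun.se.mi.su:.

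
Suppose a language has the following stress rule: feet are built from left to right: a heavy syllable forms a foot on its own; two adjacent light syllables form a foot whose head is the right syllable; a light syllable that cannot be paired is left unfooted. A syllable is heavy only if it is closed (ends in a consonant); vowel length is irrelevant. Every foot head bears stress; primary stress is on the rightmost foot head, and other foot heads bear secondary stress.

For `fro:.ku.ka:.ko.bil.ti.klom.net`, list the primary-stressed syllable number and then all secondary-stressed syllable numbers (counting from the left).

primary 8, secondary 2, 4, 5, 7

Weights: 1 fro: L, 2 ku L, 3 ka: L, 4 ko L, 5 bil H, 6 ti L, 7 klom H, 8 net H.
Parse left to right (heavy = foot alone; LL = one foot; stranded L unfooted): (fro:.ˈku) (ka:.ˈko) (ˈbil) ti (ˈklom) (ˈnet).
Foot heads: 2, 4, 5, 7, 8.
Primary stress on the rightmost head = syllable 8.
Secondary stress on 2, 4, 5, 7: fro:.ˌku.ka:.ˌko.ˌbil.ti.ˌklom.ˈnet.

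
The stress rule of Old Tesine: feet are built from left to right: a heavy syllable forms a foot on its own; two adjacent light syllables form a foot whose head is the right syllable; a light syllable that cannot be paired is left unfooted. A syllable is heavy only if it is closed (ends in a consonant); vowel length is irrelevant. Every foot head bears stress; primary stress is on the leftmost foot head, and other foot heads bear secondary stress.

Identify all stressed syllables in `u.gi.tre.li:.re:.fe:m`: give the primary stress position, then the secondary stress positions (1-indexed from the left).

primary 2, secondary 4, 6

Weights: 1 u L, 2 gi L, 3 tre L, 4 li: L, 5 re: L, 6 fe:m H.
Parse left to right (heavy = foot alone; LL = one foot; stranded L unfooted): (u.ˈgi) (tre.ˈli:) re: (ˈfe:m).
Foot heads: 2, 4, 6.
Primary stress on the leftmost head = syllable 2.
Secondary stress on 4, 6: u.ˈgi.tre.ˌli:.re:.ˌfe:m.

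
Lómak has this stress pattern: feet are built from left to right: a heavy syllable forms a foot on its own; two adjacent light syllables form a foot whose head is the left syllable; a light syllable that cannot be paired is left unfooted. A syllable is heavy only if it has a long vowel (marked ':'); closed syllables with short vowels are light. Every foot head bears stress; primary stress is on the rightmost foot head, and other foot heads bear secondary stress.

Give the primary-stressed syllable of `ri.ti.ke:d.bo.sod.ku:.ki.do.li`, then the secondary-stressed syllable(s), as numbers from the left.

Weights: 1 ri L, 2 ti L, 3 ke:d H, 4 bo L, 5 sod L, 6 ku: H, 7 ki L, 8 do L, 9 li L.
Parse left to right (heavy = foot alone; LL = one foot; stranded L unfooted): (ˈri.ti) (ˈke:d) (ˈbo.sod) (ˈku:) (ˈki.do) li.
Foot heads: 1, 3, 4, 6, 7.
Primary stress on the rightmost head = syllable 7.
Secondary stress on 1, 3, 4, 6: ˌri.ti.ˌke:d.ˌbo.sod.ˌku:.ˈki.do.li.

primary 7, secondary 1, 3, 4, 6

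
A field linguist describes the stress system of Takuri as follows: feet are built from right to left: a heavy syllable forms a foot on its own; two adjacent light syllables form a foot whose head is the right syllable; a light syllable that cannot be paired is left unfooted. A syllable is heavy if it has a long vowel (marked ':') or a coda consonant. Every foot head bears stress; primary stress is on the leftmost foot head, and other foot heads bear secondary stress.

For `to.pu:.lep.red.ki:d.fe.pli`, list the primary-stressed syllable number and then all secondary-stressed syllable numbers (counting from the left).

Weights: 1 to L, 2 pu: H, 3 lep H, 4 red H, 5 ki:d H, 6 fe L, 7 pli L.
Parse right to left (heavy = foot alone; LL = one foot; stranded L unfooted): to (ˈpu:) (ˈlep) (ˈred) (ˈki:d) (fe.ˈpli).
Foot heads: 2, 3, 4, 5, 7.
Primary stress on the leftmost head = syllable 2.
Secondary stress on 3, 4, 5, 7: to.ˈpu:.ˌlep.ˌred.ˌki:d.fe.ˌpli.

primary 2, secondary 3, 4, 5, 7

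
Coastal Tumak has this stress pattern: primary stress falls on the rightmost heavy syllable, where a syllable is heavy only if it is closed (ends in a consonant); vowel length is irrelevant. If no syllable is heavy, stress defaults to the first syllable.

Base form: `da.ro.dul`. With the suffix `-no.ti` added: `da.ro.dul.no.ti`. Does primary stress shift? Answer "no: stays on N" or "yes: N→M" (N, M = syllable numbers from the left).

Base `da.ro.dul` (3 syllables):
  Weights: 1 da L, 2 ro L, 3 dul H.
  Heavy syllables in the domain: 3. The rightmost is syllable 3 (dul).
  → primary stress on syllable 3.
Suffixed `da.ro.dul.no.ti` (5 syllables):
  Weights: 1 da L, 2 ro L, 3 dul H, 4 no L, 5 ti L.
  Heavy syllables in the domain: 3. The rightmost is syllable 3 (dul).
  → primary stress on syllable 3.

no: stays on 3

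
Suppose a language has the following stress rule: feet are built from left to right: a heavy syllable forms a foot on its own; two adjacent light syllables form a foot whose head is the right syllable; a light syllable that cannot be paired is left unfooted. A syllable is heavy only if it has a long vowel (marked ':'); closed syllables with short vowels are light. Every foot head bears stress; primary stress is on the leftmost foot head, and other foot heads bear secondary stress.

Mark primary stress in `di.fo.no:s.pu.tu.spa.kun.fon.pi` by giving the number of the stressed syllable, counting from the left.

2

Weights: 1 di L, 2 fo L, 3 no:s H, 4 pu L, 5 tu L, 6 spa L, 7 kun L, 8 fon L, 9 pi L.
Parse left to right (heavy = foot alone; LL = one foot; stranded L unfooted): (di.ˈfo) (ˈno:s) (pu.ˈtu) (spa.ˈkun) (fon.ˈpi).
Foot heads: 2, 3, 5, 7, 9.
Primary stress on the leftmost head = syllable 2.
Primary stress: syllable 2 → di.ˈfo.no:s.pu.tu.spa.kun.fon.pi.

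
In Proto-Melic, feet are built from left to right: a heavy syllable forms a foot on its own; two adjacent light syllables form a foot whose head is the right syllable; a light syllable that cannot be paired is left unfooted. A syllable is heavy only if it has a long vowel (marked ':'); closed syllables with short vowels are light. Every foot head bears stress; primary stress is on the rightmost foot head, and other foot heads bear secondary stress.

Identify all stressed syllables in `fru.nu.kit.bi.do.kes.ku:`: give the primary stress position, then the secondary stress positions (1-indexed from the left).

Weights: 1 fru L, 2 nu L, 3 kit L, 4 bi L, 5 do L, 6 kes L, 7 ku: H.
Parse left to right (heavy = foot alone; LL = one foot; stranded L unfooted): (fru.ˈnu) (kit.ˈbi) (do.ˈkes) (ˈku:).
Foot heads: 2, 4, 6, 7.
Primary stress on the rightmost head = syllable 7.
Secondary stress on 2, 4, 6: fru.ˌnu.kit.ˌbi.do.ˌkes.ˈku:.

primary 7, secondary 2, 4, 6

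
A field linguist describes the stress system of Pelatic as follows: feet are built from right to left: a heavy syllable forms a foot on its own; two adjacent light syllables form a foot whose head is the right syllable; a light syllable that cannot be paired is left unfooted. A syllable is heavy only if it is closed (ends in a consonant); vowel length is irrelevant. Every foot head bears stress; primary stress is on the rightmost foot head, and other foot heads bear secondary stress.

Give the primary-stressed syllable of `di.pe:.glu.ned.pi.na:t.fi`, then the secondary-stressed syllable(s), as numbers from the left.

Weights: 1 di L, 2 pe: L, 3 glu L, 4 ned H, 5 pi L, 6 na:t H, 7 fi L.
Parse right to left (heavy = foot alone; LL = one foot; stranded L unfooted): di (pe:.ˈglu) (ˈned) pi (ˈna:t) fi.
Foot heads: 3, 4, 6.
Primary stress on the rightmost head = syllable 6.
Secondary stress on 3, 4: di.pe:.ˌglu.ˌned.pi.ˈna:t.fi.

primary 6, secondary 3, 4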